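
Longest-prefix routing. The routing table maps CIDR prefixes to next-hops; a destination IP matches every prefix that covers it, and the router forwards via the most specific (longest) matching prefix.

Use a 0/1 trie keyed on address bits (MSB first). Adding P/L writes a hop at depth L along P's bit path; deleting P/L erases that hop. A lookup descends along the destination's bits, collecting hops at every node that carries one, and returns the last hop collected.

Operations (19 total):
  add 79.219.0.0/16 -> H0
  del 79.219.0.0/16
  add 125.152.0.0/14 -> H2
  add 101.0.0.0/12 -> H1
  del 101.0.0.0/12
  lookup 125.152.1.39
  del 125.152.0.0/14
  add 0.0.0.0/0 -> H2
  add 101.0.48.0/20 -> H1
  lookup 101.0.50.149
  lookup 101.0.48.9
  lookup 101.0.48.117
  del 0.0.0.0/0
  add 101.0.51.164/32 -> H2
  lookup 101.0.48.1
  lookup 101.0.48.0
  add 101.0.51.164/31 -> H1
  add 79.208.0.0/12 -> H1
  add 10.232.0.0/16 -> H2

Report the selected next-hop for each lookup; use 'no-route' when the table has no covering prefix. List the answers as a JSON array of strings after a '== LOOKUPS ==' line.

Apply in order:
  add 79.219.0.0/16 -> H0 at depth 16
  - 79.219.0.0/16 clear@16
  add 125.152.0.0/14 -> H2 at depth 14
  add 101.0.0.0/12 -> H1 at depth 12
  - 101.0.0.0/12 clear@12
  Q 125.152.1.39: descend 01111101100110 ; hops seen [H2] ; pick H2
  - 125.152.0.0/14 clear@14
  add 0.0.0.0/0 -> H2 at depth 0
  add 101.0.48.0/20 -> H1 at depth 20
  Q 101.0.50.149: descend 01100101000000000011 ; hops seen [H2,H1] ; pick H1
  Q 101.0.48.9: descend 01100101000000000011 ; hops seen [H2,H1] ; pick H1
  Q 101.0.48.117: descend 01100101000000000011 ; hops seen [H2,H1] ; pick H1
  - 0.0.0.0/0 clear@0
  add 101.0.51.164/32 -> H2 at depth 32
  Q 101.0.48.1: descend 0110010100000000001100 ; hops seen [H1] ; pick H1
  Q 101.0.48.0: descend 0110010100000000001100 ; hops seen [H1] ; pick H1
  add 101.0.51.164/31 -> H1 at depth 31
  add 79.208.0.0/12 -> H1 at depth 12
  add 10.232.0.0/16 -> H2 at depth 16

== LOOKUPS ==
["H2","H1","H1","H1","H1","H1"]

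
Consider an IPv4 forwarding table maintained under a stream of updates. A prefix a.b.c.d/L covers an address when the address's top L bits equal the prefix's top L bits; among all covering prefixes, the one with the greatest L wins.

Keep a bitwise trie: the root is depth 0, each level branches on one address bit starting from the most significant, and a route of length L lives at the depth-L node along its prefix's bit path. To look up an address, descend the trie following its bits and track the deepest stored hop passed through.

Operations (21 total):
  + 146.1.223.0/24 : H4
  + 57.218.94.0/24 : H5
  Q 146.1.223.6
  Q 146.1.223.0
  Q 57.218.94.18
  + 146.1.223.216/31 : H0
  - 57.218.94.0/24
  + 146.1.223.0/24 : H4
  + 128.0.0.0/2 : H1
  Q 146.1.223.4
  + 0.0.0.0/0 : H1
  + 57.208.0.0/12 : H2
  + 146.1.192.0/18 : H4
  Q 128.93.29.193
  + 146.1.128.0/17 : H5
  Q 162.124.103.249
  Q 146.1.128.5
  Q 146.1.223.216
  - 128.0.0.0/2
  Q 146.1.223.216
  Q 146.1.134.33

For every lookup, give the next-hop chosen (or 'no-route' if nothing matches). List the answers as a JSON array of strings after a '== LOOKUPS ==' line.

Trace:
  + 146.1.223.0/24 (H4) depth=24
  + 57.218.94.0/24 (H5) depth=24
  ? 146.1.223.6  path d0:-→d1:-→d2:-→d3:-→d4:-→d5:-→d6:-→d7:-→d8:-→d9:-→d10:-→d11:-→d12:-→d13:-→d14:-→d15:-→d16:-→d17:-→d18:-→d19:-→d20:-→d21:-→d22:-→d23:-→d24:H4  best=H4
  ? 146.1.223.0  path d0:-→d1:-→d2:-→d3:-→d4:-→d5:-→d6:-→d7:-→d8:-→d9:-→d10:-→d11:-→d12:-→d13:-→d14:-→d15:-→d16:-→d17:-→d18:-→d19:-→d20:-→d21:-→d22:-→d23:-→d24:H4  best=H4
  ? 57.218.94.18  path d0:-→d1:-→d2:-→d3:-→d4:-→d5:-→d6:-→d7:-→d8:-→d9:-→d10:-→d11:-→d12:-→d13:-→d14:-→d15:-→d16:-→d17:-→d18:-→d19:-→d20:-→d21:-→d22:-→d23:-→d24:H5  best=H5
  + 146.1.223.216/31 (H0) depth=31
  - 57.218.94.0/24 clear@24
  + 146.1.223.0/24 (H4) depth=24
  + 128.0.0.0/2 (H1) depth=2
  ? 146.1.223.4  path d0:-→d1:-→d2:H1→d3:-→d4:-→d5:-→d6:-→d7:-→d8:-→d9:-→d10:-→d11:-→d12:-→d13:-→d14:-→d15:-→d16:-→d17:-→d18:-→d19:-→d20:-→d21:-→d22:-→d23:-→d24:H4  best=H4
  + 0.0.0.0/0 (H1) depth=0
  + 57.208.0.0/12 (H2) depth=12
  + 146.1.192.0/18 (H4) depth=18
  ? 128.93.29.193  path d0:H1→d1:-→d2:H1→d3:-  best=H1
  + 146.1.128.0/17 (H5) depth=17
  ? 162.124.103.249  path d0:H1→d1:-→d2:H1  best=H1
  ? 146.1.128.5  path d0:H1→d1:-→d2:H1→d3:-→d4:-→d5:-→d6:-→d7:-→d8:-→d9:-→d10:-→d11:-→d12:-→d13:-→d14:-→d15:-→d16:-→d17:H5  best=H5
  ? 146.1.223.216  path d0:H1→d1:-→d2:H1→d3:-→d4:-→d5:-→d6:-→d7:-→d8:-→d9:-→d10:-→d11:-→d12:-→d13:-→d14:-→d15:-→d16:-→d17:H5→d18:H4→d19:-→d20:-→d21:-→d22:-→d23:-→d24:H4→d25:-→d26:-→d27:-→d28:-→d29:-→d30:-→d31:H0  best=H0
  - 128.0.0.0/2 clear@2
  ? 146.1.223.216  path d0:H1→d1:-→d2:-→d3:-→d4:-→d5:-→d6:-→d7:-→d8:-→d9:-→d10:-→d11:-→d12:-→d13:-→d14:-→d15:-→d16:-→d17:H5→d18:H4→d19:-→d20:-→d21:-→d22:-→d23:-→d24:H4→d25:-→d26:-→d27:-→d28:-→d29:-→d30:-→d31:H0  best=H0
  ? 146.1.134.33  path d0:H1→d1:-→d2:-→d3:-→d4:-→d5:-→d6:-→d7:-→d8:-→d9:-→d10:-→d11:-→d12:-→d13:-→d14:-→d15:-→d16:-→d17:H5  best=H5

== LOOKUPS ==
["H4","H4","H5","H4","H1","H1","H5","H0","H0","H5"]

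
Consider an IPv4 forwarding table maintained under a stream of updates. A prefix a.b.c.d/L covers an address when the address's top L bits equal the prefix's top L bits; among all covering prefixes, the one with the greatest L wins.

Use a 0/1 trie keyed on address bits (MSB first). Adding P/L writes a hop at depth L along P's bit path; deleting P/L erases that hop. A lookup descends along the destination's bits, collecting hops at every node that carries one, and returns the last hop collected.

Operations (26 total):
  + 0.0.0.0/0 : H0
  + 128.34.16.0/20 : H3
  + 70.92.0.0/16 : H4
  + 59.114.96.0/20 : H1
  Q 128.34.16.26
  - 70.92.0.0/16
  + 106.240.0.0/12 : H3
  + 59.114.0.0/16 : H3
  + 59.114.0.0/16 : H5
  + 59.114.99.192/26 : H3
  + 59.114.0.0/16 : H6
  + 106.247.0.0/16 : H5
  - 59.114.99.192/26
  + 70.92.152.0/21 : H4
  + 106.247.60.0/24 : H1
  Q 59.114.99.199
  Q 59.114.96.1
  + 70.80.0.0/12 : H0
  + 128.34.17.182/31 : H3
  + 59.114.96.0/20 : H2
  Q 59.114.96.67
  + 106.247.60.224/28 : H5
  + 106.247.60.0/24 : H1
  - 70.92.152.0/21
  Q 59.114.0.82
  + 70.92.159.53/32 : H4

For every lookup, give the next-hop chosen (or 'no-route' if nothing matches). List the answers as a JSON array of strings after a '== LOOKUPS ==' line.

Process each operation:
  + 0.0.0.0/0 (H0) depth=0
  + 128.34.16.0/20 (H3) depth=20
  + 70.92.0.0/16 (H4) depth=16
  + 59.114.96.0/20 (H1) depth=20
  lookup 128.34.16.26: bits 10000000001000100001 walk d0:H0→d1:-→d2:-→d3:-→d4:-→d5:-→d6:-→d7:-→d8:-→d9:-→d10:-→d11:-→d12:-→d13:-→d14:-→d15:-→d16:-→d17:-→d18:-→d19:-→d20:H3 -> H3
  del 70.92.0.0/16 (clear depth 16)
  + 106.240.0.0/12 (H3) depth=12
  + 59.114.0.0/16 (H3) depth=16
  + 59.114.0.0/16 (H5) depth=16
  + 59.114.99.192/26 (H3) depth=26
  + 59.114.0.0/16 (H6) depth=16
  + 106.247.0.0/16 (H5) depth=16
  del 59.114.99.192/26 (clear depth 26)
  + 70.92.152.0/21 (H4) depth=21
  + 106.247.60.0/24 (H1) depth=24
  lookup 59.114.99.199: bits 00111011011100100110001111 walk d0:H0→d1:-→d2:-→d3:-→d4:-→d5:-→d6:-→d7:-→d8:-→d9:-→d10:-→d11:-→d12:-→d13:-→d14:-→d15:-→d16:H6→d17:-→d18:-→d19:-→d20:H1→d21:-→d22:-→d23:-→d24:-→d25:-→d26:- -> H1
  lookup 59.114.96.1: bits 0011101101110010011000 walk d0:H0→d1:-→d2:-→d3:-→d4:-→d5:-→d6:-→d7:-→d8:-→d9:-→d10:-→d11:-→d12:-→d13:-→d14:-→d15:-→d16:H6→d17:-→d18:-→d19:-→d20:H1→d21:-→d22:- -> H1
  + 70.80.0.0/12 (H0) depth=12
  + 128.34.17.182/31 (H3) depth=31
  + 59.114.96.0/20 (H2) depth=20
  lookup 59.114.96.67: bits 0011101101110010011000 walk d0:H0→d1:-→d2:-→d3:-→d4:-→d5:-→d6:-→d7:-→d8:-→d9:-→d10:-→d11:-→d12:-→d13:-→d14:-→d15:-→d16:H6→d17:-→d18:-→d19:-→d20:H2→d21:-→d22:- -> H2
  + 106.247.60.224/28 (H5) depth=28
  + 106.247.60.0/24 (H1) depth=24
  del 70.92.152.0/21 (clear depth 21)
  lookup 59.114.0.82: bits 00111011011100100 walk d0:H0→d1:-→d2:-→d3:-→d4:-→d5:-→d6:-→d7:-→d8:-→d9:-→d10:-→d11:-→d12:-→d13:-→d14:-→d15:-→d16:H6→d17:- -> H6
  + 70.92.159.53/32 (H4) depth=32

== LOOKUPS ==
["H3","H1","H1","H2","H6"]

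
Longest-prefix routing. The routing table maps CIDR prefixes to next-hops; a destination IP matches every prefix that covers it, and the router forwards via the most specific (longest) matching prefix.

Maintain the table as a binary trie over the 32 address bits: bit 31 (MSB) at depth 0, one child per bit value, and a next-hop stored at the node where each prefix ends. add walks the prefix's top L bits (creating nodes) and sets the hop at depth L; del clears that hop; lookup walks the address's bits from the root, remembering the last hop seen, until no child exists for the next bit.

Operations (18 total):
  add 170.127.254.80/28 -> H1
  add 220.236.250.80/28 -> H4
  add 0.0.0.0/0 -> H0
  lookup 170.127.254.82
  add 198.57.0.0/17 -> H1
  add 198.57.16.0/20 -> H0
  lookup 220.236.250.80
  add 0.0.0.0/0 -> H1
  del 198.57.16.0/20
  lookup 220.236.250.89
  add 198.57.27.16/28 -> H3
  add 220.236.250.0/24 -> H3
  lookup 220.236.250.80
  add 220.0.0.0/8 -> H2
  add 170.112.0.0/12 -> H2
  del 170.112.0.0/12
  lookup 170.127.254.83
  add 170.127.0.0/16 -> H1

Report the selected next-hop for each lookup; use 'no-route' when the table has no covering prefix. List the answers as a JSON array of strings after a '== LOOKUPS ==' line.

Apply in order:
  + 170.127.254.80/28 (H1) depth=28
  + 220.236.250.80/28 (H4) depth=28
  + 0.0.0.0/0 (H0) depth=0
  ? 170.127.254.82  path d0:H0→d1:-→d2:-→d3:-→d4:-→d5:-→d6:-→d7:-→d8:-→d9:-→d10:-→d11:-→d12:-→d13:-→d14:-→d15:-→d16:-→d17:-→d18:-→d19:-→d20:-→d21:-→d22:-→d23:-→d24:-→d25:-→d26:-→d27:-→d28:H1  best=H1
  + 198.57.0.0/17 (H1) depth=17
  + 198.57.16.0/20 (H0) depth=20
  ? 220.236.250.80  path d0:H0→d1:-→d2:-→d3:-→d4:-→d5:-→d6:-→d7:-→d8:-→d9:-→d10:-→d11:-→d12:-→d13:-→d14:-→d15:-→d16:-→d17:-→d18:-→d19:-→d20:-→d21:-→d22:-→d23:-→d24:-→d25:-→d26:-→d27:-→d28:H4  best=H4
  + 0.0.0.0/0 (H1) depth=0
  del 198.57.16.0/20 (clear depth 20)
  ? 220.236.250.89  path d0:H1→d1:-→d2:-→d3:-→d4:-→d5:-→d6:-→d7:-→d8:-→d9:-→d10:-→d11:-→d12:-→d13:-→d14:-→d15:-→d16:-→d17:-→d18:-→d19:-→d20:-→d21:-→d22:-→d23:-→d24:-→d25:-→d26:-→d27:-→d28:H4  best=H4
  + 198.57.27.16/28 (H3) depth=28
  + 220.236.250.0/24 (H3) depth=24
  ? 220.236.250.80  path d0:H1→d1:-→d2:-→d3:-→d4:-→d5:-→d6:-→d7:-→d8:-→d9:-→d10:-→d11:-→d12:-→d13:-→d14:-→d15:-→d16:-→d17:-→d18:-→d19:-→d20:-→d21:-→d22:-→d23:-→d24:H3→d25:-→d26:-→d27:-→d28:H4  best=H4
  + 220.0.0.0/8 (H2) depth=8
  + 170.112.0.0/12 (H2) depth=12
  del 170.112.0.0/12 (clear depth 12)
  ? 170.127.254.83  path d0:H1→d1:-→d2:-→d3:-→d4:-→d5:-→d6:-→d7:-→d8:-→d9:-→d10:-→d11:-→d12:-→d13:-→d14:-→d15:-→d16:-→d17:-→d18:-→d19:-→d20:-→d21:-→d22:-→d23:-→d24:-→d25:-→d26:-→d27:-→d28:H1  best=H1
  + 170.127.0.0/16 (H1) depth=16

== LOOKUPS ==
["H1","H4","H4","H4","H1"]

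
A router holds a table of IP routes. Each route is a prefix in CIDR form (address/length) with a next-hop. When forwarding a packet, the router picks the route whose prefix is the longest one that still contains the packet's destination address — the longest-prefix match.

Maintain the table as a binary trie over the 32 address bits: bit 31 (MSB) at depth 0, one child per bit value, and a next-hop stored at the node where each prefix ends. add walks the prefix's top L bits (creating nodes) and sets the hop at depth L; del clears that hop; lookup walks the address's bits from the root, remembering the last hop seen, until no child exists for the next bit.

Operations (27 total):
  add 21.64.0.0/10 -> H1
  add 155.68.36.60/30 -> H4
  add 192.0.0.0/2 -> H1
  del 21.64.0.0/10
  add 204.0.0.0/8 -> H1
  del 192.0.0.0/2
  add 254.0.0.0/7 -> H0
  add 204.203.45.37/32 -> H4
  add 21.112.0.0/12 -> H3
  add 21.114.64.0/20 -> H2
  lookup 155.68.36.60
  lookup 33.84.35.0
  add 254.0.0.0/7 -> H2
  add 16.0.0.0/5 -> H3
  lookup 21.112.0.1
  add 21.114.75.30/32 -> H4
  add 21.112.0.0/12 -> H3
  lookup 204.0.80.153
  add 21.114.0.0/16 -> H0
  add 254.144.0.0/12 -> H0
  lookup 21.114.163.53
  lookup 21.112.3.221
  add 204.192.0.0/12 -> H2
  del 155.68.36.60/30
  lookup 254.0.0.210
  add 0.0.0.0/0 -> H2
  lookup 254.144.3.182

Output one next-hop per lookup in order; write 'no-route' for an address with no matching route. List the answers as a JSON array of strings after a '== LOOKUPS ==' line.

Apply in order:
  add 21.64.0.0/10 -> H1 at depth 10
  add 155.68.36.60/30 -> H4 at depth 30
  add 192.0.0.0/2 -> H1 at depth 2
  - 21.64.0.0/10 clear@10
  add 204.0.0.0/8 -> H1 at depth 8
  - 192.0.0.0/2 clear@2
  add 254.0.0.0/7 -> H0 at depth 7
  add 204.203.45.37/32 -> H4 at depth 32
  add 21.112.0.0/12 -> H3 at depth 12
  add 21.114.64.0/20 -> H2 at depth 20
  ? 155.68.36.60  path d0:-→d1:-→d2:-→d3:-→d4:-→d5:-→d6:-→d7:-→d8:-→d9:-→d10:-→d11:-→d12:-→d13:-→d14:-→d15:-→d16:-→d17:-→d18:-→d19:-→d20:-→d21:-→d22:-→d23:-→d24:-→d25:-→d26:-→d27:-→d28:-→d29:-→d30:H4  best=H4
  ? 33.84.35.0  path d0:-→d1:-→d2:-  best=no-route
  add 254.0.0.0/7 -> H2 at depth 7
  add 16.0.0.0/5 -> H3 at depth 5
  ? 21.112.0.1  path d0:-→d1:-→d2:-→d3:-→d4:-→d5:H3→d6:-→d7:-→d8:-→d9:-→d10:-→d11:-→d12:H3→d13:-→d14:-  best=H3
  add 21.114.75.30/32 -> H4 at depth 32
  add 21.112.0.0/12 -> H3 at depth 12
  ? 204.0.80.153  path d0:-→d1:-→d2:-→d3:-→d4:-→d5:-→d6:-→d7:-→d8:H1  best=H1
  add 21.114.0.0/16 -> H0 at depth 16
  add 254.144.0.0/12 -> H0 at depth 12
  ? 21.114.163.53  path d0:-→d1:-→d2:-→d3:-→d4:-→d5:H3→d6:-→d7:-→d8:-→d9:-→d10:-→d11:-→d12:H3→d13:-→d14:-→d15:-→d16:H0  best=H0
  ? 21.112.3.221  path d0:-→d1:-→d2:-→d3:-→d4:-→d5:H3→d6:-→d7:-→d8:-→d9:-→d10:-→d11:-→d12:H3→d13:-→d14:-  best=H3
  add 204.192.0.0/12 -> H2 at depth 12
  - 155.68.36.60/30 clear@30
  ? 254.0.0.210  path d0:-→d1:-→d2:-→d3:-→d4:-→d5:-→d6:-→d7:H2→d8:-  best=H2
  add 0.0.0.0/0 -> H2 at depth 0
  ? 254.144.3.182  path d0:H2→d1:-→d2:-→d3:-→d4:-→d5:-→d6:-→d7:H2→d8:-→d9:-→d10:-→d11:-→d12:H0  best=H0

== LOOKUPS ==
["H4","no-route","H3","H1","H0","H3","H2","H0"]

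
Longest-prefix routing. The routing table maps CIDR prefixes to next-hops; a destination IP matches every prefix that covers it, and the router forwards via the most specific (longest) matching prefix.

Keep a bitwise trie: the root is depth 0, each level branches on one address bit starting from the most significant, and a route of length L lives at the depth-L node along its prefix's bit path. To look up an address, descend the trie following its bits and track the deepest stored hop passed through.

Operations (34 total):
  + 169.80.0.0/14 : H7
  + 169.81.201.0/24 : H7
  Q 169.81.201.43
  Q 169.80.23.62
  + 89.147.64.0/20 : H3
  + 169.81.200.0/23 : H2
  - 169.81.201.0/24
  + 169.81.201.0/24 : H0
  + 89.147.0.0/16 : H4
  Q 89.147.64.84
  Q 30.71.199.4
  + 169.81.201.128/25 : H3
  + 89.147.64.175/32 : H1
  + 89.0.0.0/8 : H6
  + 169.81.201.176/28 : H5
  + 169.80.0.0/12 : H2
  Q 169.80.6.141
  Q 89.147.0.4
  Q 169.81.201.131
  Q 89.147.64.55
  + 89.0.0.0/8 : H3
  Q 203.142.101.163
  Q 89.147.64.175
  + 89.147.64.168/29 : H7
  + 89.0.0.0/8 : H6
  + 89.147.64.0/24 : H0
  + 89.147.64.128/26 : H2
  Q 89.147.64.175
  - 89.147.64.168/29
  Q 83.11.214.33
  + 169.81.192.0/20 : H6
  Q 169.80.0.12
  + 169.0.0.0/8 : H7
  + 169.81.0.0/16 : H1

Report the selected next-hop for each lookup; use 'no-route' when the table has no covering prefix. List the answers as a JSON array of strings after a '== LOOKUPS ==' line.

Trace:
  add 169.80.0.0/14 -> H7 at depth 14
  add 169.81.201.0/24 -> H7 at depth 24
  lookup 169.81.201.43: bits 101010010101000111001001 walk d0:-→d1:-→d2:-→d3:-→d4:-→d5:-→d6:-→d7:-→d8:-→d9:-→d10:-→d11:-→d12:-→d13:-→d14:H7→d15:-→d16:-→d17:-→d18:-→d19:-→d20:-→d21:-→d22:-→d23:-→d24:H7 -> H7
  lookup 169.80.23.62: bits 101010010101000 walk d0:-→d1:-→d2:-→d3:-→d4:-→d5:-→d6:-→d7:-→d8:-→d9:-→d10:-→d11:-→d12:-→d13:-→d14:H7→d15:- -> H7
  add 89.147.64.0/20 -> H3 at depth 20
  add 169.81.200.0/23 -> H2 at depth 23
  del 169.81.201.0/24 (clear depth 24)
  add 169.81.201.0/24 -> H0 at depth 24
  add 89.147.0.0/16 -> H4 at depth 16
  lookup 89.147.64.84: bits 01011001100100110100 walk d0:-→d1:-→d2:-→d3:-→d4:-→d5:-→d6:-→d7:-→d8:-→d9:-→d10:-→d11:-→d12:-→d13:-→d14:-→d15:-→d16:H4→d17:-→d18:-→d19:-→d20:H3 -> H3
  lookup 30.71.199.4: bits 0 walk d0:-→d1:- -> no-route
  add 169.81.201.128/25 -> H3 at depth 25
  add 89.147.64.175/32 -> H1 at depth 32
  add 89.0.0.0/8 -> H6 at depth 8
  add 169.81.201.176/28 -> H5 at depth 28
  add 169.80.0.0/12 -> H2 at depth 12
  lookup 169.80.6.141: bits 101010010101000 walk d0:-→d1:-→d2:-→d3:-→d4:-→d5:-→d6:-→d7:-→d8:-→d9:-→d10:-→d11:-→d12:H2→d13:-→d14:H7→d15:- -> H7
  lookup 89.147.0.4: bits 01011001100100110 walk d0:-→d1:-→d2:-→d3:-→d4:-→d5:-→d6:-→d7:-→d8:H6→d9:-→d10:-→d11:-→d12:-→d13:-→d14:-→d15:-→d16:H4→d17:- -> H4
  lookup 169.81.201.131: bits 10101001010100011100100110 walk d0:-→d1:-→d2:-→d3:-→d4:-→d5:-→d6:-→d7:-→d8:-→d9:-→d10:-→d11:-→d12:H2→d13:-→d14:H7→d15:-→d16:-→d17:-→d18:-→d19:-→d20:-→d21:-→d22:-→d23:H2→d24:H0→d25:H3→d26:- -> H3
  lookup 89.147.64.55: bits 010110011001001101000000 walk d0:-→d1:-→d2:-→d3:-→d4:-→d5:-→d6:-→d7:-→d8:H6→d9:-→d10:-→d11:-→d12:-→d13:-→d14:-→d15:-→d16:H4→d17:-→d18:-→d19:-→d20:H3→d21:-→d22:-→d23:-→d24:- -> H3
  add 89.0.0.0/8 -> H3 at depth 8
  lookup 203.142.101.163: bits 1 walk d0:-→d1:- -> no-route
  lookup 89.147.64.175: bits 01011001100100110100000010101111 walk d0:-→d1:-→d2:-→d3:-→d4:-→d5:-→d6:-→d7:-→d8:H3→d9:-→d10:-→d11:-→d12:-→d13:-→d14:-→d15:-→d16:H4→d17:-→d18:-→d19:-→d20:H3→d21:-→d22:-→d23:-→d24:-→d25:-→d26:-→d27:-→d28:-→d29:-→d30:-→d31:-→d32:H1 -> H1
  add 89.147.64.168/29 -> H7 at depth 29
  add 89.0.0.0/8 -> H6 at depth 8
  add 89.147.64.0/24 -> H0 at depth 24
  add 89.147.64.128/26 -> H2 at depth 26
  lookup 89.147.64.175: bits 01011001100100110100000010101111 walk d0:-→d1:-→d2:-→d3:-→d4:-→d5:-→d6:-→d7:-→d8:H6→d9:-→d10:-→d11:-→d12:-→d13:-→d14:-→d15:-→d16:H4→d17:-→d18:-→d19:-→d20:H3→d21:-→d22:-→d23:-→d24:H0→d25:-→d26:H2→d27:-→d28:-→d29:H7→d30:-→d31:-→d32:H1 -> H1
  del 89.147.64.168/29 (clear depth 29)
  lookup 83.11.214.33: bits 0101 walk d0:-→d1:-→d2:-→d3:-→d4:- -> no-route
  add 169.81.192.0/20 -> H6 at depth 20
  lookup 169.80.0.12: bits 101010010101000 walk d0:-→d1:-→d2:-→d3:-→d4:-→d5:-→d6:-→d7:-→d8:-→d9:-→d10:-→d11:-→d12:H2→d13:-→d14:H7→d15:- -> H7
  add 169.0.0.0/8 -> H7 at depth 8
  add 169.81.0.0/16 -> H1 at depth 16

== LOOKUPS ==
["H7","H7","H3","no-route","H7","H4","H3","H3","no-route","H1","H1","no-route","H7"]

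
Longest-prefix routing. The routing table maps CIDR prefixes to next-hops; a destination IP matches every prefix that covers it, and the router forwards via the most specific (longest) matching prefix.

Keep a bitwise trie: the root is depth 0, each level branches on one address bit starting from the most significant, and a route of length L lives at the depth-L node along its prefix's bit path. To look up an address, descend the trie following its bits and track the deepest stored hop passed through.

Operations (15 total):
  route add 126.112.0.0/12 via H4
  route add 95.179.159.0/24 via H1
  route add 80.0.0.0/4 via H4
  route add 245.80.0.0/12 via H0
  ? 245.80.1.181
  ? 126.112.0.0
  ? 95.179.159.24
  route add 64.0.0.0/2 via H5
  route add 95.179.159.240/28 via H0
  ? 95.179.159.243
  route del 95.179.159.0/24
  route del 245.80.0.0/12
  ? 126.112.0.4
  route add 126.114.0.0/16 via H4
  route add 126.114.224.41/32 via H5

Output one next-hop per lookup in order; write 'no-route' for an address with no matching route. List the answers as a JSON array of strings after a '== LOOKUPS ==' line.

Process each operation:
  add 126.112.0.0/12 -> H4 at depth 12
  add 95.179.159.0/24 -> H1 at depth 24
  add 80.0.0.0/4 -> H4 at depth 4
  add 245.80.0.0/12 -> H0 at depth 12
  Q 245.80.1.181: descend 111101010101 ; hops seen [H0] ; pick H0
  Q 126.112.0.0: descend 011111100111 ; hops seen [H4] ; pick H4
  Q 95.179.159.24: descend 010111111011001110011111 ; hops seen [H4,H1] ; pick H1
  add 64.0.0.0/2 -> H5 at depth 2
  add 95.179.159.240/28 -> H0 at depth 28
  Q 95.179.159.243: descend 0101111110110011100111111111 ; hops seen [H5,H4,H1,H0] ; pick H0
  - 95.179.159.0/24 clear@24
  - 245.80.0.0/12 clear@12
  Q 126.112.0.4: descend 011111100111 ; hops seen [H5,H4] ; pick H4
  add 126.114.0.0/16 -> H4 at depth 16
  add 126.114.224.41/32 -> H5 at depth 32

== LOOKUPS ==
["H0","H4","H1","H0","H4"]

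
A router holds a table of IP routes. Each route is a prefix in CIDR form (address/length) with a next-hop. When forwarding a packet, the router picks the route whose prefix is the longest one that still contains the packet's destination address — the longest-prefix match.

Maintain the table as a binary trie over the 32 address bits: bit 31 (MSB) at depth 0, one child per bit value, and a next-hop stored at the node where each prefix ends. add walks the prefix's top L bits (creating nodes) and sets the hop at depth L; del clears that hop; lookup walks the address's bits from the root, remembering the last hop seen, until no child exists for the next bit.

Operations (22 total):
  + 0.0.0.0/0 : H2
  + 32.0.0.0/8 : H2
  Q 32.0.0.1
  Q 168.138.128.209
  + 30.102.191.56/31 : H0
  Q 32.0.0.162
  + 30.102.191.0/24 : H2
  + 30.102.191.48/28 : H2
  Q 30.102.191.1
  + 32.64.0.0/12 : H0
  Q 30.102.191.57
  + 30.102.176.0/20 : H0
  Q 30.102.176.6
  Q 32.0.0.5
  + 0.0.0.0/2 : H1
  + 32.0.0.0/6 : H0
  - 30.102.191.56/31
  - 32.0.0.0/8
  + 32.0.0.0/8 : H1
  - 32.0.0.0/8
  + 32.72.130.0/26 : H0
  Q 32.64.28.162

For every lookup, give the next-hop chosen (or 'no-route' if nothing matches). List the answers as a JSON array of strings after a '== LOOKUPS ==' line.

Process each operation:
  add 0.0.0.0/0 -> H2 at depth 0
  add 32.0.0.0/8 -> H2 at depth 8
  ? 32.0.0.1  path d0:H2→d1:-→d2:-→d3:-→d4:-→d5:-→d6:-→d7:-→d8:H2  best=H2
  ? 168.138.128.209  path d0:H2  best=H2
  add 30.102.191.56/31 -> H0 at depth 31
  ? 32.0.0.162  path d0:H2→d1:-→d2:-→d3:-→d4:-→d5:-→d6:-→d7:-→d8:H2  best=H2
  add 30.102.191.0/24 -> H2 at depth 24
  add 30.102.191.48/28 -> H2 at depth 28
  ? 30.102.191.1  path d0:H2→d1:-→d2:-→d3:-→d4:-→d5:-→d6:-→d7:-→d8:-→d9:-→d10:-→d11:-→d12:-→d13:-→d14:-→d15:-→d16:-→d17:-→d18:-→d19:-→d20:-→d21:-→d22:-→d23:-→d24:H2→d25:-→d26:-  best=H2
  add 32.64.0.0/12 -> H0 at depth 12
  ? 30.102.191.57  path d0:H2→d1:-→d2:-→d3:-→d4:-→d5:-→d6:-→d7:-→d8:-→d9:-→d10:-→d11:-→d12:-→d13:-→d14:-→d15:-→d16:-→d17:-→d18:-→d19:-→d20:-→d21:-→d22:-→d23:-→d24:H2→d25:-→d26:-→d27:-→d28:H2→d29:-→d30:-→d31:H0  best=H0
  add 30.102.176.0/20 -> H0 at depth 20
  ? 30.102.176.6  path d0:H2→d1:-→d2:-→d3:-→d4:-→d5:-→d6:-→d7:-→d8:-→d9:-→d10:-→d11:-→d12:-→d13:-→d14:-→d15:-→d16:-→d17:-→d18:-→d19:-→d20:H0  best=H0
  ? 32.0.0.5  path d0:H2→d1:-→d2:-→d3:-→d4:-→d5:-→d6:-→d7:-→d8:H2→d9:-  best=H2
  add 0.0.0.0/2 -> H1 at depth 2
  add 32.0.0.0/6 -> H0 at depth 6
  del 30.102.191.56/31 (clear depth 31)
  del 32.0.0.0/8 (clear depth 8)
  add 32.0.0.0/8 -> H1 at depth 8
  del 32.0.0.0/8 (clear depth 8)
  add 32.72.130.0/26 -> H0 at depth 26
  ? 32.64.28.162  path d0:H2→d1:-→d2:H1→d3:-→d4:-→d5:-→d6:H0→d7:-→d8:-→d9:-→d10:-→d11:-→d12:H0  best=H0

== LOOKUPS ==
["H2","H2","H2","H2","H0","H0","H2","H0"]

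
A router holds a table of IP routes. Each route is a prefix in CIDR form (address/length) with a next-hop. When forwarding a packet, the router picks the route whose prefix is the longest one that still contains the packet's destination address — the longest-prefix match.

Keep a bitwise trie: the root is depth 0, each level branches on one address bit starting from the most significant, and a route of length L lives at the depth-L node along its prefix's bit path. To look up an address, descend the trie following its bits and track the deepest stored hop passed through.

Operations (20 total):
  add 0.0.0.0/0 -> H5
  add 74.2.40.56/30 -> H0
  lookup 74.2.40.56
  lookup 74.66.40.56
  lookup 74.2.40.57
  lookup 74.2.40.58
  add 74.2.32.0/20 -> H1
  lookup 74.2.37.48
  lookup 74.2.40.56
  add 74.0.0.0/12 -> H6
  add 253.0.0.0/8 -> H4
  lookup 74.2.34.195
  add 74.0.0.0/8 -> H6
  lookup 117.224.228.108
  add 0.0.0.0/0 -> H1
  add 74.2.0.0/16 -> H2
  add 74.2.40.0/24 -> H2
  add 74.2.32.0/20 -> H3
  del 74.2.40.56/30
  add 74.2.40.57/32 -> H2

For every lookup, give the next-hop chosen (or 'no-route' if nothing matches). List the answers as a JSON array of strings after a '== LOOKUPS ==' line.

Process each operation:
  add 0.0.0.0/0 -> H5 at depth 0
  add 74.2.40.56/30 -> H0 at depth 30
  lookup 74.2.40.56: bits 010010100000001000101000001110 walk d0:H5→d1:-→d2:-→d3:-→d4:-→d5:-→d6:-→d7:-→d8:-→d9:-→d10:-→d11:-→d12:-→d13:-→d14:-→d15:-→d16:-→d17:-→d18:-→d19:-→d20:-→d21:-→d22:-→d23:-→d24:-→d25:-→d26:-→d27:-→d28:-→d29:-→d30:H0 -> H0
  lookup 74.66.40.56: bits 010010100 walk d0:H5→d1:-→d2:-→d3:-→d4:-→d5:-→d6:-→d7:-→d8:-→d9:- -> H5
  lookup 74.2.40.57: bits 010010100000001000101000001110 walk d0:H5→d1:-→d2:-→d3:-→d4:-→d5:-→d6:-→d7:-→d8:-→d9:-→d10:-→d11:-→d12:-→d13:-→d14:-→d15:-→d16:-→d17:-→d18:-→d19:-→d20:-→d21:-→d22:-→d23:-→d24:-→d25:-→d26:-→d27:-→d28:-→d29:-→d30:H0 -> H0
  lookup 74.2.40.58: bits 010010100000001000101000001110 walk d0:H5→d1:-→d2:-→d3:-→d4:-→d5:-→d6:-→d7:-→d8:-→d9:-→d10:-→d11:-→d12:-→d13:-→d14:-→d15:-→d16:-→d17:-→d18:-→d19:-→d20:-→d21:-→d22:-→d23:-→d24:-→d25:-→d26:-→d27:-→d28:-→d29:-→d30:H0 -> H0
  add 74.2.32.0/20 -> H1 at depth 20
  lookup 74.2.37.48: bits 01001010000000100010 walk d0:H5→d1:-→d2:-→d3:-→d4:-→d5:-→d6:-→d7:-→d8:-→d9:-→d10:-→d11:-→d12:-→d13:-→d14:-→d15:-→d16:-→d17:-→d18:-→d19:-→d20:H1 -> H1
  lookup 74.2.40.56: bits 010010100000001000101000001110 walk d0:H5→d1:-→d2:-→d3:-→d4:-→d5:-→d6:-→d7:-→d8:-→d9:-→d10:-→d11:-→d12:-→d13:-→d14:-→d15:-→d16:-→d17:-→d18:-→d19:-→d20:H1→d21:-→d22:-→d23:-→d24:-→d25:-→d26:-→d27:-→d28:-→d29:-→d30:H0 -> H0
  add 74.0.0.0/12 -> H6 at depth 12
  add 253.0.0.0/8 -> H4 at depth 8
  lookup 74.2.34.195: bits 01001010000000100010 walk d0:H5→d1:-→d2:-→d3:-→d4:-→d5:-→d6:-→d7:-→d8:-→d9:-→d10:-→d11:-→d12:H6→d13:-→d14:-→d15:-→d16:-→d17:-→d18:-→d19:-→d20:H1 -> H1
  add 74.0.0.0/8 -> H6 at depth 8
  lookup 117.224.228.108: bits 01 walk d0:H5→d1:-→d2:- -> H5
  add 0.0.0.0/0 -> H1 at depth 0
  add 74.2.0.0/16 -> H2 at depth 16
  add 74.2.40.0/24 -> H2 at depth 24
  add 74.2.32.0/20 -> H3 at depth 20
  - 74.2.40.56/30 clear@30
  add 74.2.40.57/32 -> H2 at depth 32

== LOOKUPS ==
["H0","H5","H0","H0","H1","H0","H1","H5"]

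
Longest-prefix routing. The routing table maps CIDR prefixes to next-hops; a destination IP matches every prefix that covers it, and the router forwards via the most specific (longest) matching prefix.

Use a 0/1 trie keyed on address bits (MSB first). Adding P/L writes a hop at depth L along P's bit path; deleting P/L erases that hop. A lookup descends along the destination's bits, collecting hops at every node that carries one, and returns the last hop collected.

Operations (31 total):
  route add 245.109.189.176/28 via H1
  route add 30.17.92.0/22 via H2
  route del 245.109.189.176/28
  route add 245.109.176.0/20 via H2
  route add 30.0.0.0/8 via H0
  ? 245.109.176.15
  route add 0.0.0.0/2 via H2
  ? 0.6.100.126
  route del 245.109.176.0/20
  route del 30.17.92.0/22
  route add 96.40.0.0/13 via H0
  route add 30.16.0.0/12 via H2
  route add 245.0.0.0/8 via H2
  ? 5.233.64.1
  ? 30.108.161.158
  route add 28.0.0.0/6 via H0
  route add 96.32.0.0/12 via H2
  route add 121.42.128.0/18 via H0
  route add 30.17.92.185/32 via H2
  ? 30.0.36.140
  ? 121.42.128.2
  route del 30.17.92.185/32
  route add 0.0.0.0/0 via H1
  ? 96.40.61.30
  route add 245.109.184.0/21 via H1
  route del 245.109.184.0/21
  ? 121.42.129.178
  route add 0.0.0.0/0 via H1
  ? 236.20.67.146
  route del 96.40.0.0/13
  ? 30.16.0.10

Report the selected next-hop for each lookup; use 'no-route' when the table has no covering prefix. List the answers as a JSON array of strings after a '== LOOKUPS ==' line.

Trace:
  + 245.109.189.176/28 (H1) depth=28
  + 30.17.92.0/22 (H2) depth=22
  - 245.109.189.176/28 clear@28
  + 245.109.176.0/20 (H2) depth=20
  + 30.0.0.0/8 (H0) depth=8
  ? 245.109.176.15  path d0:-→d1:-→d2:-→d3:-→d4:-→d5:-→d6:-→d7:-→d8:-→d9:-→d10:-→d11:-→d12:-→d13:-→d14:-→d15:-→d16:-→d17:-→d18:-→d19:-→d20:H2  best=H2
  + 0.0.0.0/2 (H2) depth=2
  ? 0.6.100.126  path d0:-→d1:-→d2:H2→d3:-  best=H2
  - 245.109.176.0/20 clear@20
  - 30.17.92.0/22 clear@22
  + 96.40.0.0/13 (H0) depth=13
  + 30.16.0.0/12 (H2) depth=12
  + 245.0.0.0/8 (H2) depth=8
  ? 5.233.64.1  path d0:-→d1:-→d2:H2→d3:-  best=H2
  ? 30.108.161.158  path d0:-→d1:-→d2:H2→d3:-→d4:-→d5:-→d6:-→d7:-→d8:H0→d9:-  best=H0
  + 28.0.0.0/6 (H0) depth=6
  + 96.32.0.0/12 (H2) depth=12
  + 121.42.128.0/18 (H0) depth=18
  + 30.17.92.185/32 (H2) depth=32
  ? 30.0.36.140  path d0:-→d1:-→d2:H2→d3:-→d4:-→d5:-→d6:H0→d7:-→d8:H0→d9:-→d10:-→d11:-  best=H0
  ? 121.42.128.2  path d0:-→d1:-→d2:-→d3:-→d4:-→d5:-→d6:-→d7:-→d8:-→d9:-→d10:-→d11:-→d12:-→d13:-→d14:-→d15:-→d16:-→d17:-→d18:H0  best=H0
  - 30.17.92.185/32 clear@32
  + 0.0.0.0/0 (H1) depth=0
  ? 96.40.61.30  path d0:H1→d1:-→d2:-→d3:-→d4:-→d5:-→d6:-→d7:-→d8:-→d9:-→d10:-→d11:-→d12:H2→d13:H0  best=H0
  + 245.109.184.0/21 (H1) depth=21
  - 245.109.184.0/21 clear@21
  ? 121.42.129.178  path d0:H1→d1:-→d2:-→d3:-→d4:-→d5:-→d6:-→d7:-→d8:-→d9:-→d10:-→d11:-→d12:-→d13:-→d14:-→d15:-→d16:-→d17:-→d18:H0  best=H0
  + 0.0.0.0/0 (H1) depth=0
  ? 236.20.67.146  path d0:H1→d1:-→d2:-→d3:-  best=H1
  - 96.40.0.0/13 clear@13
  ? 30.16.0.10  path d0:H1→d1:-→d2:H2→d3:-→d4:-→d5:-→d6:H0→d7:-→d8:H0→d9:-→d10:-→d11:-→d12:H2→d13:-→d14:-→d15:-  best=H2

== LOOKUPS ==
["H2","H2","H2","H0","H0","H0","H0","H0","H1","H2"]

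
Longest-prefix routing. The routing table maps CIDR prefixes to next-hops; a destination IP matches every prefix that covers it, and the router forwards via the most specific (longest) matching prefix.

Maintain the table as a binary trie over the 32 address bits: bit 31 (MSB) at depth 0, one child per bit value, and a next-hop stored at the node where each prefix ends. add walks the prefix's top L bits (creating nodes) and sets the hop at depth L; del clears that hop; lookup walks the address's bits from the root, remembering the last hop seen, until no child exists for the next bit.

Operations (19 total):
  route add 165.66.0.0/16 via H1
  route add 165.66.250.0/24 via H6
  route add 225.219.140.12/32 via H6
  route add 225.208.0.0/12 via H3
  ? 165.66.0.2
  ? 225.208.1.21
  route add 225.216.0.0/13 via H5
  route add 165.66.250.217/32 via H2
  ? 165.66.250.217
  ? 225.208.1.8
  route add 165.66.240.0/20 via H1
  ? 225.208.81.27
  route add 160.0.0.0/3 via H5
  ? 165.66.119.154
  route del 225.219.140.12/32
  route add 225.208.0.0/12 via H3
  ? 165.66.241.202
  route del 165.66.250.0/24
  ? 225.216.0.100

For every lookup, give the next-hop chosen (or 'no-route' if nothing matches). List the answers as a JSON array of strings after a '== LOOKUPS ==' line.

Trace:
  add 165.66.0.0/16 -> H1 at depth 16
  add 165.66.250.0/24 -> H6 at depth 24
  add 225.219.140.12/32 -> H6 at depth 32
  add 225.208.0.0/12 -> H3 at depth 12
  Q 165.66.0.2: descend 1010010101000010 ; hops seen [H1] ; pick H1
  Q 225.208.1.21: descend 111000011101 ; hops seen [H3] ; pick H3
  add 225.216.0.0/13 -> H5 at depth 13
  add 165.66.250.217/32 -> H2 at depth 32
  Q 165.66.250.217: descend 10100101010000101111101011011001 ; hops seen [H1,H6,H2] ; pick H2
  Q 225.208.1.8: descend 111000011101 ; hops seen [H3] ; pick H3
  add 165.66.240.0/20 -> H1 at depth 20
  Q 225.208.81.27: descend 111000011101 ; hops seen [H3] ; pick H3
  add 160.0.0.0/3 -> H5 at depth 3
  Q 165.66.119.154: descend 1010010101000010 ; hops seen [H5,H1] ; pick H1
  - 225.219.140.12/32 clear@32
  add 225.208.0.0/12 -> H3 at depth 12
  Q 165.66.241.202: descend 10100101010000101111 ; hops seen [H5,H1,H1] ; pick H1
  - 165.66.250.0/24 clear@24
  Q 225.216.0.100: descend 11100001110110 ; hops seen [H3,H5] ; pick H5

== LOOKUPS ==
["H1","H3","H2","H3","H3","H1","H1","H5"]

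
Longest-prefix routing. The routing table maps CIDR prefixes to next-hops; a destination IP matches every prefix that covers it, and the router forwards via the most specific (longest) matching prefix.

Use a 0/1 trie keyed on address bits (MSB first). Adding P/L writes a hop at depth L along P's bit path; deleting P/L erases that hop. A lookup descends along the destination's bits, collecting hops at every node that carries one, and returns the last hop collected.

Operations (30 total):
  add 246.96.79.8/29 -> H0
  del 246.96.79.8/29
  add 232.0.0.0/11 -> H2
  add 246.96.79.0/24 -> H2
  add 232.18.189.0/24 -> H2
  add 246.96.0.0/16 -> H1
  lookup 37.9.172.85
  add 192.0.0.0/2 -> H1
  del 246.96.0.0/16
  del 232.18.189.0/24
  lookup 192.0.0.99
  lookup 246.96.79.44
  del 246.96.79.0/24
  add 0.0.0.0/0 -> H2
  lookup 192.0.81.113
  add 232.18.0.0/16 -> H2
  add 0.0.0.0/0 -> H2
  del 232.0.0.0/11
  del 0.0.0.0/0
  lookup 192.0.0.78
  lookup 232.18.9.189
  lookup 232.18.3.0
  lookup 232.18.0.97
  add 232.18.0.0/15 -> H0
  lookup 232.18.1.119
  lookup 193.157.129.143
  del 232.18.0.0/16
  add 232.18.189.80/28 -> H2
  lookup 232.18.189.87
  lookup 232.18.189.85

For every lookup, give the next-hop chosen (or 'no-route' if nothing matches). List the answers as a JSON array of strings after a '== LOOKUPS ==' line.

Process each operation:
  + 246.96.79.8/29 (H0) depth=29
  del 246.96.79.8/29 (clear depth 29)
  + 232.0.0.0/11 (H2) depth=11
  + 246.96.79.0/24 (H2) depth=24
  + 232.18.189.0/24 (H2) depth=24
  + 246.96.0.0/16 (H1) depth=16
  ? 37.9.172.85  path d0:-  best=no-route
  + 192.0.0.0/2 (H1) depth=2
  del 246.96.0.0/16 (clear depth 16)
  del 232.18.189.0/24 (clear depth 24)
  ? 192.0.0.99  path d0:-→d1:-→d2:H1  best=H1
  ? 246.96.79.44  path d0:-→d1:-→d2:H1→d3:-→d4:-→d5:-→d6:-→d7:-→d8:-→d9:-→d10:-→d11:-→d12:-→d13:-→d14:-→d15:-→d16:-→d17:-→d18:-→d19:-→d20:-→d21:-→d22:-→d23:-→d24:H2→d25:-→d26:-  best=H2
  del 246.96.79.0/24 (clear depth 24)
  + 0.0.0.0/0 (H2) depth=0
  ? 192.0.81.113  path d0:H2→d1:-→d2:H1  best=H1
  + 232.18.0.0/16 (H2) depth=16
  + 0.0.0.0/0 (H2) depth=0
  del 232.0.0.0/11 (clear depth 11)
  del 0.0.0.0/0 (clear depth 0)
  ? 192.0.0.78  path d0:-→d1:-→d2:H1  best=H1
  ? 232.18.9.189  path d0:-→d1:-→d2:H1→d3:-→d4:-→d5:-→d6:-→d7:-→d8:-→d9:-→d10:-→d11:-→d12:-→d13:-→d14:-→d15:-→d16:H2  best=H2
  ? 232.18.3.0  path d0:-→d1:-→d2:H1→d3:-→d4:-→d5:-→d6:-→d7:-→d8:-→d9:-→d10:-→d11:-→d12:-→d13:-→d14:-→d15:-→d16:H2  best=H2
  ? 232.18.0.97  path d0:-→d1:-→d2:H1→d3:-→d4:-→d5:-→d6:-→d7:-→d8:-→d9:-→d10:-→d11:-→d12:-→d13:-→d14:-→d15:-→d16:H2  best=H2
  + 232.18.0.0/15 (H0) depth=15
  ? 232.18.1.119  path d0:-→d1:-→d2:H1→d3:-→d4:-→d5:-→d6:-→d7:-→d8:-→d9:-→d10:-→d11:-→d12:-→d13:-→d14:-→d15:H0→d16:H2  best=H2
  ? 193.157.129.143  path d0:-→d1:-→d2:H1  best=H1
  del 232.18.0.0/16 (clear depth 16)
  + 232.18.189.80/28 (H2) depth=28
  ? 232.18.189.87  path d0:-→d1:-→d2:H1→d3:-→d4:-→d5:-→d6:-→d7:-→d8:-→d9:-→d10:-→d11:-→d12:-→d13:-→d14:-→d15:H0→d16:-→d17:-→d18:-→d19:-→d20:-→d21:-→d22:-→d23:-→d24:-→d25:-→d26:-→d27:-→d28:H2  best=H2
  ? 232.18.189.85  path d0:-→d1:-→d2:H1→d3:-→d4:-→d5:-→d6:-→d7:-→d8:-→d9:-→d10:-→d11:-→d12:-→d13:-→d14:-→d15:H0→d16:-→d17:-→d18:-→d19:-→d20:-→d21:-→d22:-→d23:-→d24:-→d25:-→d26:-→d27:-→d28:H2  best=H2

== LOOKUPS ==
["no-route","H1","H2","H1","H1","H2","H2","H2","H2","H1","H2","H2"]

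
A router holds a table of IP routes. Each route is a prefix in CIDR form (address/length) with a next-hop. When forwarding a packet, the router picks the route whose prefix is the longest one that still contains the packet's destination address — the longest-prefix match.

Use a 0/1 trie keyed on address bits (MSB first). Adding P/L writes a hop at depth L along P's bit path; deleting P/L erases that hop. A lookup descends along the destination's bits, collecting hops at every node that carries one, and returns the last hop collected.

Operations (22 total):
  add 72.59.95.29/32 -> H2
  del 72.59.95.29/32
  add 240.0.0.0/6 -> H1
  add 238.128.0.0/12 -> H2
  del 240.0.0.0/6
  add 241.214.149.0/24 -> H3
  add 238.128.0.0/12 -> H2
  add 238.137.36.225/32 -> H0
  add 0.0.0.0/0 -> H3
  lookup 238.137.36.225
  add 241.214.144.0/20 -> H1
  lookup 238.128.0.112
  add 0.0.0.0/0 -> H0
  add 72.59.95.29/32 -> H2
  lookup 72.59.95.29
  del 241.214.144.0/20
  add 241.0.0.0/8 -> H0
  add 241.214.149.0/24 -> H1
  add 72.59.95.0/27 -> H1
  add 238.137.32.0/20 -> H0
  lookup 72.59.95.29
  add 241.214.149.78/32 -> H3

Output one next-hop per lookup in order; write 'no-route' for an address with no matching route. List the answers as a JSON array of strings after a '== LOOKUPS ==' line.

Trace:
  add 72.59.95.29/32 -> H2 at depth 32
  del 72.59.95.29/32 (clear depth 32)
  add 240.0.0.0/6 -> H1 at depth 6
  add 238.128.0.0/12 -> H2 at depth 12
  del 240.0.0.0/6 (clear depth 6)
  add 241.214.149.0/24 -> H3 at depth 24
  add 238.128.0.0/12 -> H2 at depth 12
  add 238.137.36.225/32 -> H0 at depth 32
  add 0.0.0.0/0 -> H3 at depth 0
  Q 238.137.36.225: descend 11101110100010010010010011100001 ; hops seen [H3,H2,H0] ; pick H0
  add 241.214.144.0/20 -> H1 at depth 20
  Q 238.128.0.112: descend 111011101000 ; hops seen [H3,H2] ; pick H2
  add 0.0.0.0/0 -> H0 at depth 0
  add 72.59.95.29/32 -> H2 at depth 32
  Q 72.59.95.29: descend 01001000001110110101111100011101 ; hops seen [H0,H2] ; pick H2
  del 241.214.144.0/20 (clear depth 20)
  add 241.0.0.0/8 -> H0 at depth 8
  add 241.214.149.0/24 -> H1 at depth 24
  add 72.59.95.0/27 -> H1 at depth 27
  add 238.137.32.0/20 -> H0 at depth 20
  Q 72.59.95.29: descend 01001000001110110101111100011101 ; hops seen [H0,H1,H2] ; pick H2
  add 241.214.149.78/32 -> H3 at depth 32

== LOOKUPS ==
["H0","H2","H2","H2"]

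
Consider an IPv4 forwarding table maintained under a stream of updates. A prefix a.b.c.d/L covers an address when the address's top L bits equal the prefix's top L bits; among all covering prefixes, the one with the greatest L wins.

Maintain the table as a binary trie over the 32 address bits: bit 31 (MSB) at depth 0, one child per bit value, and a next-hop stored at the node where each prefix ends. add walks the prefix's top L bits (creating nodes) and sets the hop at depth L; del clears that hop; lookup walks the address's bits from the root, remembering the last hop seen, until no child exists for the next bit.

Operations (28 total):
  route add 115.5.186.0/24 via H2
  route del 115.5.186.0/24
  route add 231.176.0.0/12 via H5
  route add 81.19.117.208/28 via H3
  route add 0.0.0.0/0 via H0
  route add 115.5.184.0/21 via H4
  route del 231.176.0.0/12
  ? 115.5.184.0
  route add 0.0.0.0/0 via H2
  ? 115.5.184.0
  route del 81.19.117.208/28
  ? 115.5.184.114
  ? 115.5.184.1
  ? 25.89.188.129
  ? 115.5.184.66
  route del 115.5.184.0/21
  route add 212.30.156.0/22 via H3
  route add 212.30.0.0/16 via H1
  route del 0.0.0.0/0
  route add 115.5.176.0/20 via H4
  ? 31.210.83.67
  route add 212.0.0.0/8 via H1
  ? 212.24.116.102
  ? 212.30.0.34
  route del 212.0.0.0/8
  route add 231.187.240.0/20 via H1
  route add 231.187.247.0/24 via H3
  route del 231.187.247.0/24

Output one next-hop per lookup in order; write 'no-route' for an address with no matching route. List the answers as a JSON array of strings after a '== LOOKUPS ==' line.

Trace:
  add 115.5.186.0/24 -> H2 at depth 24
  del 115.5.186.0/24 (clear depth 24)
  add 231.176.0.0/12 -> H5 at depth 12
  add 81.19.117.208/28 -> H3 at depth 28
  add 0.0.0.0/0 -> H0 at depth 0
  add 115.5.184.0/21 -> H4 at depth 21
  del 231.176.0.0/12 (clear depth 12)
  Q 115.5.184.0: descend 0111001100000101101110 ; hops seen [H0,H4] ; pick H4
  add 0.0.0.0/0 -> H2 at depth 0
  Q 115.5.184.0: descend 0111001100000101101110 ; hops seen [H2,H4] ; pick H4
  del 81.19.117.208/28 (clear depth 28)
  Q 115.5.184.114: descend 0111001100000101101110 ; hops seen [H2,H4] ; pick H4
  Q 115.5.184.1: descend 0111001100000101101110 ; hops seen [H2,H4] ; pick H4
  Q 25.89.188.129: descend 0 ; hops seen [H2] ; pick H2
  Q 115.5.184.66: descend 0111001100000101101110 ; hops seen [H2,H4] ; pick H4
  del 115.5.184.0/21 (clear depth 21)
  add 212.30.156.0/22 -> H3 at depth 22
  add 212.30.0.0/16 -> H1 at depth 16
  del 0.0.0.0/0 (clear depth 0)
  add 115.5.176.0/20 -> H4 at depth 20
  Q 31.210.83.67: descend 0 ; hops seen [∅] ; pick no-route
  add 212.0.0.0/8 -> H1 at depth 8
  Q 212.24.116.102: descend 1101010000011 ; hops seen [H1] ; pick H1
  Q 212.30.0.34: descend 1101010000011110 ; hops seen [H1,H1] ; pick H1
  del 212.0.0.0/8 (clear depth 8)
  add 231.187.240.0/20 -> H1 at depth 20
  add 231.187.247.0/24 -> H3 at depth 24
  del 231.187.247.0/24 (clear depth 24)

== LOOKUPS ==
["H4","H4","H4","H4","H2","H4","no-route","H1","H1"]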